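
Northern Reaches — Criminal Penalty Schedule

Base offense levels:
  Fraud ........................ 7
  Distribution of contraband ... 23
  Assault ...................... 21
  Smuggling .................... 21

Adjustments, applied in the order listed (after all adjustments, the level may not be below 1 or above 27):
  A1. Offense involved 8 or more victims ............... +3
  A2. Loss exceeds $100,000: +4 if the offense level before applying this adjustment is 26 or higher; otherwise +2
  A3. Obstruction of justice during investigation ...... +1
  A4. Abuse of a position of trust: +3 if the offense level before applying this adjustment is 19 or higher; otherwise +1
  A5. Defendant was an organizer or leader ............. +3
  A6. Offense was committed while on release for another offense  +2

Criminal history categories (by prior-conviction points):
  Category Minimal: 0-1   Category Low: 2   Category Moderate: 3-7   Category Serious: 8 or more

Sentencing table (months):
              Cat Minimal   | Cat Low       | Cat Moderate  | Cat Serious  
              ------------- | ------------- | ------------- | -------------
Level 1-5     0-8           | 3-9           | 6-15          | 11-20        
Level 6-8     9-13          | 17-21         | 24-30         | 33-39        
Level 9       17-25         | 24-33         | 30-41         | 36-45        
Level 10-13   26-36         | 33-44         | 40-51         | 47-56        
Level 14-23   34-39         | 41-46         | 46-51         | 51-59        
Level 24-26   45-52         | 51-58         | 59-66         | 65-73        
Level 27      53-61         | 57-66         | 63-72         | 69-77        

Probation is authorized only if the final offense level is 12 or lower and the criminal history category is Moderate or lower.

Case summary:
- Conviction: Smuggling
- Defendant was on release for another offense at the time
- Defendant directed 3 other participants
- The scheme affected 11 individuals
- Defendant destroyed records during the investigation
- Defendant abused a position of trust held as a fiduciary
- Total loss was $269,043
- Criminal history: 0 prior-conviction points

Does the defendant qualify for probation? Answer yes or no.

Base offense level for smuggling: 21.
A1 applies: 21 + 3 = 24.
A2 applies (level before this adjustment is 24 < 26, so +2): 24 + 2 = 26.
A3 applies: 26 + 1 = 27.
A4 applies (level before this adjustment is 27 ≥ 19, so +3): 27 + 3 = 30.
A5 applies: 30 + 3 = 33.
A6 applies: 33 + 2 = 35.
Level 35 exceeds the maximum of 27; capped at 27.
Final offense level: 27.
Criminal history: 0 prior points → Category Minimal (0-1).
Level 27 falls in the 27 band.
Grid: Level 27 × Category Minimal = 53-61 months.
Probation check: level 27 > 12 and category Minimal ≤ Moderate → not eligible.

No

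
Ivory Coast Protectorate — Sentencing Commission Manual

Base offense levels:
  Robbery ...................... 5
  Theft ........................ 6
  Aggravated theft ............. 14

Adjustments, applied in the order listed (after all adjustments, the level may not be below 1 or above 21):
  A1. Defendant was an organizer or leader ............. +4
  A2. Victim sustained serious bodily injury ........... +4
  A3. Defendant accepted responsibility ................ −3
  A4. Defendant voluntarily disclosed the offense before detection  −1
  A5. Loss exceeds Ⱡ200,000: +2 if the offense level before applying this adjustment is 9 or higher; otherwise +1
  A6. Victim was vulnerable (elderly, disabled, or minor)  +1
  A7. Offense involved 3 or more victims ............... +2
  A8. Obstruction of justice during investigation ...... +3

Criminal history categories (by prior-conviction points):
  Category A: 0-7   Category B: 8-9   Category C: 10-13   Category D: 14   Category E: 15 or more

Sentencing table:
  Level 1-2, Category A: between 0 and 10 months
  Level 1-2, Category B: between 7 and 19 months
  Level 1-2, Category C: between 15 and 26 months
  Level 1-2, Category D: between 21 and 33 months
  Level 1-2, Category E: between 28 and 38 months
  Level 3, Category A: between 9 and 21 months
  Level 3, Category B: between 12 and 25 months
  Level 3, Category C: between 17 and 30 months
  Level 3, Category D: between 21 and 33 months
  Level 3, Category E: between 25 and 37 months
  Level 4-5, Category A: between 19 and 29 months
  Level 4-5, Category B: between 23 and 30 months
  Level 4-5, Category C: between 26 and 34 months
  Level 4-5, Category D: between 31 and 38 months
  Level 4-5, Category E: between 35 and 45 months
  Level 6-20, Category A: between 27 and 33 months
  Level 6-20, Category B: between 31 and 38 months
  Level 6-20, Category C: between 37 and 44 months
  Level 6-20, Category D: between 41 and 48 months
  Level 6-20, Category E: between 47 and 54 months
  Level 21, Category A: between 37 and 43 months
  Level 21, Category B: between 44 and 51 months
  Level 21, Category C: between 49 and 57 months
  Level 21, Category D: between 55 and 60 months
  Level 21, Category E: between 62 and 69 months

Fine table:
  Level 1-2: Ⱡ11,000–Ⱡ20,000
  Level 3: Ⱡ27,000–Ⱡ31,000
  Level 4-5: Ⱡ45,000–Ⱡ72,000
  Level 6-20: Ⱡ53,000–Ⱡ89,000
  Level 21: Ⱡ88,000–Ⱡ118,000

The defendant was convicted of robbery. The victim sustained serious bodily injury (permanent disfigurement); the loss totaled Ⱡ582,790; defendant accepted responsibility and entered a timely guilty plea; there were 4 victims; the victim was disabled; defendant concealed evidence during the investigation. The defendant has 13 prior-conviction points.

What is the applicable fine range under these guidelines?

Ⱡ53,000–Ⱡ89,000

Base offense level for robbery: 5.
A1 does not apply.
A2 applies: 5 + 4 = 9.
A3 applies: 9 − 3 = 6.
A5 applies (level before this adjustment is 6 < 9, so +1): 6 + 1 = 7.
A6 applies: 7 + 1 = 8.
A7 applies: 8 + 2 = 10.
A8 applies: 10 + 3 = 13.
Final offense level: 13.
Level 13 falls in the 6-20 band.
Fine table: Level 6-20 → Ⱡ53,000–Ⱡ89,000.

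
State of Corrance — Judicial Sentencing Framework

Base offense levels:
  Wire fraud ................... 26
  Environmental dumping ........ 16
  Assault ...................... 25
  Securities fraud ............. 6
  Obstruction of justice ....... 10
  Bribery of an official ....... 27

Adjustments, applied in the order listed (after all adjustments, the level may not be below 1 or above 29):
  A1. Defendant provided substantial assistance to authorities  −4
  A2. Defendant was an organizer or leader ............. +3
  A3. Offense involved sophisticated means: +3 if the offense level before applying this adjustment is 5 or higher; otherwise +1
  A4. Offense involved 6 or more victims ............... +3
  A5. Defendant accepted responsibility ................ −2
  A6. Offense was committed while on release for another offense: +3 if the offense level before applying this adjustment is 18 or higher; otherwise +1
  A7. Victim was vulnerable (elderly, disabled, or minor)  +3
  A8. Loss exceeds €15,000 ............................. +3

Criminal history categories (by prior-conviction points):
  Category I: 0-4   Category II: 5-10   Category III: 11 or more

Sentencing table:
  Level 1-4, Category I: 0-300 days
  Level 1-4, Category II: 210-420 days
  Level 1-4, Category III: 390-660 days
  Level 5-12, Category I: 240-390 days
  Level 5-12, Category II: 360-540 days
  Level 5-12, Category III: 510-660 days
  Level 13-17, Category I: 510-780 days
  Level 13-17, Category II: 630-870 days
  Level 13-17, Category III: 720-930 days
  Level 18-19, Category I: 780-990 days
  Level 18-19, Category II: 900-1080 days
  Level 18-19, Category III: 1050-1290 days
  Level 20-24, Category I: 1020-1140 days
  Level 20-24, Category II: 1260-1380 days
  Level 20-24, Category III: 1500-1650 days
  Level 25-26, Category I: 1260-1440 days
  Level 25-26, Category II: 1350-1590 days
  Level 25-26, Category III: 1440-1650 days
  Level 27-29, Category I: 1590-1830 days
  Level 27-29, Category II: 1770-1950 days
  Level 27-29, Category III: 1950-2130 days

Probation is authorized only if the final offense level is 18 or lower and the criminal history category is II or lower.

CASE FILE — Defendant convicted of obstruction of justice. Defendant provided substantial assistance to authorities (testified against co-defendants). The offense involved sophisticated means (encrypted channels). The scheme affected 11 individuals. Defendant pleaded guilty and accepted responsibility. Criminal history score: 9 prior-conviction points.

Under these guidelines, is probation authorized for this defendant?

Base offense level for obstruction of justice: 10.
A1 applies: 10 − 4 = 6.
A2 does not apply.
A3 applies (level before this adjustment is 6 ≥ 5, so +3): 6 + 3 = 9.
A4 applies: 9 + 3 = 12.
A5 applies: 12 − 2 = 10.
A7 does not apply.
Final offense level: 10.
Criminal history: 9 prior points → Category II (5-10).
Level 10 falls in the 5-12 band.
Grid: Level 5-12 × Category II = 360-540 days.
Probation check: level 10 ≤ 18 and category II ≤ II → eligible.

Yes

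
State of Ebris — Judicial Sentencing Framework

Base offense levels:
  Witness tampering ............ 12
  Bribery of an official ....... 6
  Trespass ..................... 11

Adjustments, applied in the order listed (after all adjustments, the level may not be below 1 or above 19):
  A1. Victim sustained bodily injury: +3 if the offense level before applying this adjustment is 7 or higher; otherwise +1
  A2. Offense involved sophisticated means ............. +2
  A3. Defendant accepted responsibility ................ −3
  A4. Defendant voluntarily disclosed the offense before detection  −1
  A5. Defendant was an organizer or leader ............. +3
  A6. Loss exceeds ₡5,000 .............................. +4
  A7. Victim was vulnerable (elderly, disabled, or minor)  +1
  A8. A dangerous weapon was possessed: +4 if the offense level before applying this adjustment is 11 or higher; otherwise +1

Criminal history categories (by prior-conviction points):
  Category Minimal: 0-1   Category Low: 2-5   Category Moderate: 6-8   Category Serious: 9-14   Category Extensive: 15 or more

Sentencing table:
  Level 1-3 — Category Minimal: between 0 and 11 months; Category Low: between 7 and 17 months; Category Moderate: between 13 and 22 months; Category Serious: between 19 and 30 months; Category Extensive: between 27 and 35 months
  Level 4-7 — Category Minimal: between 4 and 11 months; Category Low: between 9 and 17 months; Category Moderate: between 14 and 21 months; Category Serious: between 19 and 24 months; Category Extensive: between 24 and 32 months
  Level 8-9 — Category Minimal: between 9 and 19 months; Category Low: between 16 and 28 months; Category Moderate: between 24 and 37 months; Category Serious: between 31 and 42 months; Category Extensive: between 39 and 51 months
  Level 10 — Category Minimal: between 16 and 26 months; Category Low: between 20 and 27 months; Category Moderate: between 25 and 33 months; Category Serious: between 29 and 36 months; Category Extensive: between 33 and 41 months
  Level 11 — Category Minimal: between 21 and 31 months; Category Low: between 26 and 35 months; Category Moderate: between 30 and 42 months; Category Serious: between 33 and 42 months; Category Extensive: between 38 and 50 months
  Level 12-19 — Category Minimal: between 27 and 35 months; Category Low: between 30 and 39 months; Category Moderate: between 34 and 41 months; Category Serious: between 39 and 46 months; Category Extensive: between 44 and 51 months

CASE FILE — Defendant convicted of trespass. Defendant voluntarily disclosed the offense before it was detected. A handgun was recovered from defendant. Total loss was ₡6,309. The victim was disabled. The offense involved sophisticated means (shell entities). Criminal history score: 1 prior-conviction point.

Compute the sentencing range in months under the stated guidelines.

27-35 months

Base offense level for trespass: 11.
A1 does not apply.
A2 applies: 11 + 2 = 13.
A4 applies: 13 − 1 = 12.
A5 does not apply.
A6 applies: 12 + 4 = 16.
A7 applies: 16 + 1 = 17.
A8 applies (level before this adjustment is 17 ≥ 11, so +4): 17 + 4 = 21.
Level 21 exceeds the maximum of 19; capped at 19.
Final offense level: 19.
Criminal history: 1 prior point → Category Minimal (0-1).
Level 19 falls in the 12-19 band.
Grid: Level 12-19 × Category Minimal = 27-35 months.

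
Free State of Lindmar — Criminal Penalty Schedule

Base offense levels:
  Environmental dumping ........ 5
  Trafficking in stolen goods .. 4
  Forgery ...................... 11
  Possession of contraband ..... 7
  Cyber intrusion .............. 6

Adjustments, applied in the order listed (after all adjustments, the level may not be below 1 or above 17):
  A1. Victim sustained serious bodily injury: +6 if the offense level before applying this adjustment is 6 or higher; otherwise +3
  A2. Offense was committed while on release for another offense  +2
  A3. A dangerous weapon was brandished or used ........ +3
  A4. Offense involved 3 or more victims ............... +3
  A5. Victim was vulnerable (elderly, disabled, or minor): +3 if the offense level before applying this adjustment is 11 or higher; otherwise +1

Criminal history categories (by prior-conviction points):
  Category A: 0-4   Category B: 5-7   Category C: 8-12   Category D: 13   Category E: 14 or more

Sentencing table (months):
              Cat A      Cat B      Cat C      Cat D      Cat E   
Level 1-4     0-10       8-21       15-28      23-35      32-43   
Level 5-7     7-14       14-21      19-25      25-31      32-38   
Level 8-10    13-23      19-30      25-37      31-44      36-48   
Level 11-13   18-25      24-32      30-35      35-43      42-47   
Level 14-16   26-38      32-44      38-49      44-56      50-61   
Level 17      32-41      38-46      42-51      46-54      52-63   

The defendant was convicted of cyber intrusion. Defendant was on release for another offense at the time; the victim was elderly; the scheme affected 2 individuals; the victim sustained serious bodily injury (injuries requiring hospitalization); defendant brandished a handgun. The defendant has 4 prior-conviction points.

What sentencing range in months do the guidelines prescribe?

Base offense level for cyber intrusion: 6.
A1 applies (level before this adjustment is 6 ≥ 6, so +6): 6 + 6 = 12.
A2 applies: 12 + 2 = 14.
A3 applies: 14 + 3 = 17.
A5 applies (level before this adjustment is 17 ≥ 11, so +3): 17 + 3 = 20.
Level 20 exceeds the maximum of 17; capped at 17.
Final offense level: 17.
Criminal history: 4 prior points → Category A (0-4).
Level 17 falls in the 17 band.
Grid: Level 17 × Category A = 32-41 months.

32-41 months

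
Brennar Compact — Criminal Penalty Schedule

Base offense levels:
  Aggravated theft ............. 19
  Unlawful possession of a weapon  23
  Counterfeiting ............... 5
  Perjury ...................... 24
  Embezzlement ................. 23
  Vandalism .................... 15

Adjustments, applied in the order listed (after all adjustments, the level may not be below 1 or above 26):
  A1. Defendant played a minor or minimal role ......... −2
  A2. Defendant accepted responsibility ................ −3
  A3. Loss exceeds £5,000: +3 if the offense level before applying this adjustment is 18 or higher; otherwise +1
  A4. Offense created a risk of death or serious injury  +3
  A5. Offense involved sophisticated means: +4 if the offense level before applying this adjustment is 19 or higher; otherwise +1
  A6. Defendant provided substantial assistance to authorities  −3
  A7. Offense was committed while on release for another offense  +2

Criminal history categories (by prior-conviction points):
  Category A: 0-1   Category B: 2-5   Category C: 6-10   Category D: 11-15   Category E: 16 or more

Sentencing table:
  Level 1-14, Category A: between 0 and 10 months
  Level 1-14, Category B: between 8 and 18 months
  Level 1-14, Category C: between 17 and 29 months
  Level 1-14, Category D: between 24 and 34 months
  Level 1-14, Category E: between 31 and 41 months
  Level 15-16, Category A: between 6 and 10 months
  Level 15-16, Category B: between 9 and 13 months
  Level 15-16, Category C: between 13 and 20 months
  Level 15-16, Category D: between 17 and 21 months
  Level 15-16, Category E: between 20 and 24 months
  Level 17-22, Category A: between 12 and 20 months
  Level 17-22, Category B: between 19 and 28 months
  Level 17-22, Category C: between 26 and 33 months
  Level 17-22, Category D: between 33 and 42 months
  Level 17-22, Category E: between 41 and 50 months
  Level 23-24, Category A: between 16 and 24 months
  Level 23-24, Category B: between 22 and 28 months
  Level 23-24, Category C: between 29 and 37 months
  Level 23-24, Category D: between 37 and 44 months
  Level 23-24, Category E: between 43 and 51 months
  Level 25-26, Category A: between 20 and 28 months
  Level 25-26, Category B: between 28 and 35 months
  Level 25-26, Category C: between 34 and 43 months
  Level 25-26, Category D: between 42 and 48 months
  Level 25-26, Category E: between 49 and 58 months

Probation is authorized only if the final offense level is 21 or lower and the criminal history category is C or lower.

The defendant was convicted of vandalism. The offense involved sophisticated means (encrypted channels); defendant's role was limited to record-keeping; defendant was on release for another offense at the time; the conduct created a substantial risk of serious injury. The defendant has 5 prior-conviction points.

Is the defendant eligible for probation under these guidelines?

Yes

Base offense level for vandalism: 15.
A1 applies: 15 − 2 = 13.
A2 does not apply.
A4 applies: 13 + 3 = 16.
A5 applies (level before this adjustment is 16 < 19, so +1): 16 + 1 = 17.
A7 applies: 17 + 2 = 19.
Final offense level: 19.
Criminal history: 5 prior points → Category B (2-5).
Level 19 falls in the 17-22 band.
Grid: Level 17-22 × Category B = 19-28 months.
Probation check: level 19 ≤ 21 and category B ≤ C → eligible.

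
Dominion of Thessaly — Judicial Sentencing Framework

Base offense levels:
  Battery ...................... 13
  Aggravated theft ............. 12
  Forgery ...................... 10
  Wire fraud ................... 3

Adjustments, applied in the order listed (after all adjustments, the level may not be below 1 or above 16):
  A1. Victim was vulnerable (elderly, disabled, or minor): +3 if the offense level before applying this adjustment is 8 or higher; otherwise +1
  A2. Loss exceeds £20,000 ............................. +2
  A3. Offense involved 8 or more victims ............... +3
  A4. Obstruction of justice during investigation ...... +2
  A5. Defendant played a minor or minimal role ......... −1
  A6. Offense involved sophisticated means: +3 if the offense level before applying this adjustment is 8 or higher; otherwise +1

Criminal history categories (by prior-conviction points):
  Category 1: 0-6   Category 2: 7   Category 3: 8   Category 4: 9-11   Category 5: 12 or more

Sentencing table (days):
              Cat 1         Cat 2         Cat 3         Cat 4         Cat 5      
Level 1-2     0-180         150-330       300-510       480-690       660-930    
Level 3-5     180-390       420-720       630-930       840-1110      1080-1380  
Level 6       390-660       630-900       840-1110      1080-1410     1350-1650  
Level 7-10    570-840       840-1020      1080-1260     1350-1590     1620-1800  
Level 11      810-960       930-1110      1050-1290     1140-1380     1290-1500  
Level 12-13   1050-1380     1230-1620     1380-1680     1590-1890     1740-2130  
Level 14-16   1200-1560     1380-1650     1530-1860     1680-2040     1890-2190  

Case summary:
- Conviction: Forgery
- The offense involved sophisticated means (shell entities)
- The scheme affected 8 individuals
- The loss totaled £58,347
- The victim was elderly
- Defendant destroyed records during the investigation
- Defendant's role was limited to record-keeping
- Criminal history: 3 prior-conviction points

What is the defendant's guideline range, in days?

1200-1560 days

Base offense level for forgery: 10.
A1 applies (level before this adjustment is 10 ≥ 8, so +3): 10 + 3 = 13.
A2 applies: 13 + 2 = 15.
A3 applies: 15 + 3 = 18.
A4 applies: 18 + 2 = 20.
A5 applies: 20 − 1 = 19.
A6 applies (level before this adjustment is 19 ≥ 8, so +3): 19 + 3 = 22.
Level 22 exceeds the maximum of 16; capped at 16.
Final offense level: 16.
Criminal history: 3 prior points → Category 1 (0-6).
Level 16 falls in the 14-16 band.
Grid: Level 14-16 × Category 1 = 1200-1560 days.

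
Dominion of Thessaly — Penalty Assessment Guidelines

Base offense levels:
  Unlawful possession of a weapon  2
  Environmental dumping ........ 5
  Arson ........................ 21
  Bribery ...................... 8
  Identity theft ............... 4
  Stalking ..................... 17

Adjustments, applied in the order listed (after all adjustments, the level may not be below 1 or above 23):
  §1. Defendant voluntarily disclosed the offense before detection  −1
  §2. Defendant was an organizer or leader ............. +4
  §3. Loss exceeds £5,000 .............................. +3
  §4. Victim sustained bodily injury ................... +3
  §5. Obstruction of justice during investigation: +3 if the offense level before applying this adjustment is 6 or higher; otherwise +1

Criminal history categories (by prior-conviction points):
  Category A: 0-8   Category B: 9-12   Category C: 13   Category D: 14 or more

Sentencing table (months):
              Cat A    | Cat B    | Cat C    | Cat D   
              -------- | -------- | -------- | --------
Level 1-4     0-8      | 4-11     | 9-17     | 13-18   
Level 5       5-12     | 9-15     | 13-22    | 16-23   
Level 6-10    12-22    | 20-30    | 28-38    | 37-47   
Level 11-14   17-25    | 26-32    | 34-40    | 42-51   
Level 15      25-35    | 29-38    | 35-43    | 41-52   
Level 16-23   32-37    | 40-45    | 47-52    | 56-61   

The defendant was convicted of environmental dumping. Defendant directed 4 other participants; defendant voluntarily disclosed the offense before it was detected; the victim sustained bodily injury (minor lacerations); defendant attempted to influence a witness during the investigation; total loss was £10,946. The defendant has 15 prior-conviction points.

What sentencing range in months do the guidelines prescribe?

56-61 months

Base offense level for environmental dumping: 5.
§1 applies: 5 − 1 = 4.
§2 applies: 4 + 4 = 8.
§3 applies: 8 + 3 = 11.
§4 applies: 11 + 3 = 14.
§5 applies (level before this adjustment is 14 ≥ 6, so +3): 14 + 3 = 17.
Final offense level: 17.
Criminal history: 15 prior points → Category D (14+).
Level 17 falls in the 16-23 band.
Grid: Level 16-23 × Category D = 56-61 months.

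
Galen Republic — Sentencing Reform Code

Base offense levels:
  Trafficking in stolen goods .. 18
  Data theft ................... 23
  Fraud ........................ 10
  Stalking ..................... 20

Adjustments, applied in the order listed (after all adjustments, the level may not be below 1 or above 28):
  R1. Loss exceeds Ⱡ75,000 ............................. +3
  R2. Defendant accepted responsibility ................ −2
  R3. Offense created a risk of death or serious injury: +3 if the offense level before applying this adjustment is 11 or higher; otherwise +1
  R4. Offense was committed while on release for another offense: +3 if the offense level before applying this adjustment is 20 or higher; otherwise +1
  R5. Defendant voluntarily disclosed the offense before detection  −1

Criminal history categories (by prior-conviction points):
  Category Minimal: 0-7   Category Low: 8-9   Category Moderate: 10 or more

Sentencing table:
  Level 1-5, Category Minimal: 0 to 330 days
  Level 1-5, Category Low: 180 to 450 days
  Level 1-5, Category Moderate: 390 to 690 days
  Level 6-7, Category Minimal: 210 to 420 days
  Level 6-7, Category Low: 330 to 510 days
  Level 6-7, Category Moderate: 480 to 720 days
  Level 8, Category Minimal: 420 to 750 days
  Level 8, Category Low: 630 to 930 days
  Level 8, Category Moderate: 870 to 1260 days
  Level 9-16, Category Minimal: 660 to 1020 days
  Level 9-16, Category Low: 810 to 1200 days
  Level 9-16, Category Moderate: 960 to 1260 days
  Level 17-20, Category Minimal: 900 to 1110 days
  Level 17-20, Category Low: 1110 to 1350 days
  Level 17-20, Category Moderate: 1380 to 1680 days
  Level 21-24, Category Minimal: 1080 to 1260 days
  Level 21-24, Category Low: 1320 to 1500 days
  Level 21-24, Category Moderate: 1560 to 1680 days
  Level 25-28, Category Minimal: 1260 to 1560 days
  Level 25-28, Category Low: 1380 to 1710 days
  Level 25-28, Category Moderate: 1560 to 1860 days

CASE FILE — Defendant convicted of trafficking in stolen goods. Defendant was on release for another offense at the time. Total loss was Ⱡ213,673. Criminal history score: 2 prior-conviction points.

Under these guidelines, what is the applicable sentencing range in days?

Base offense level for trafficking in stolen goods: 18.
R1 applies: 18 + 3 = 21.
R4 applies (level before this adjustment is 21 ≥ 20, so +3): 21 + 3 = 24.
R5 does not apply.
Final offense level: 24.
Criminal history: 2 prior points → Category Minimal (0-7).
Level 24 falls in the 21-24 band.
Grid: Level 21-24 × Category Minimal = 1080-1260 days.

1080-1260 days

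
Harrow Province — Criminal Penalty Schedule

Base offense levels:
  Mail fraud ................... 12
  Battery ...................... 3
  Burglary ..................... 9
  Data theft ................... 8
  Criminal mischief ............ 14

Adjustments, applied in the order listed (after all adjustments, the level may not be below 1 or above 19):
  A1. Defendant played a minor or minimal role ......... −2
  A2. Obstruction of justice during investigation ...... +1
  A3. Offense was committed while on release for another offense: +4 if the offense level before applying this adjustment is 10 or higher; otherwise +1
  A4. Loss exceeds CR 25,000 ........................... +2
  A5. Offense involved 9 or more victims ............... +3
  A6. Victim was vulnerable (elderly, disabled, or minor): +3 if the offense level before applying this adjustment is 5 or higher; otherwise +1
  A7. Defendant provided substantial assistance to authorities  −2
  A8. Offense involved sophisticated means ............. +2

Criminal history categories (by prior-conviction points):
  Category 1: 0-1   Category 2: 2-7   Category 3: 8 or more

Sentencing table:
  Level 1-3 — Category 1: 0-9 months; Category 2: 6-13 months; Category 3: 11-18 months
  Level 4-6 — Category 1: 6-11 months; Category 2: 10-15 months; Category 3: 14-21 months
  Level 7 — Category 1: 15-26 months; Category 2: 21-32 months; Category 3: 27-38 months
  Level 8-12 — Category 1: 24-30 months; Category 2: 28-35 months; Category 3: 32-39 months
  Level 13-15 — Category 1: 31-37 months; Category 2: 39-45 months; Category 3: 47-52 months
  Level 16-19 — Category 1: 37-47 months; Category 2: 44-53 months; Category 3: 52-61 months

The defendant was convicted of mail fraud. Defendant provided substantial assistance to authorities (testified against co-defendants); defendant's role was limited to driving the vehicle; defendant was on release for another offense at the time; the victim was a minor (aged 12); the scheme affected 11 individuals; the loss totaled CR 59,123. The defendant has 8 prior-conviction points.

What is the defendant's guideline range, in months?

52-61 months

Base offense level for mail fraud: 12.
A1 applies: 12 − 2 = 10.
A2 does not apply.
A3 applies (level before this adjustment is 10 ≥ 10, so +4): 10 + 4 = 14.
A4 applies: 14 + 2 = 16.
A5 applies: 16 + 3 = 19.
A6 applies (level before this adjustment is 19 ≥ 5, so +3): 19 + 3 = 22.
A7 applies: 22 − 2 = 20.
Level 20 exceeds the maximum of 19; capped at 19.
Final offense level: 19.
Criminal history: 8 prior points → Category 3 (8+).
Level 19 falls in the 16-19 band.
Grid: Level 16-19 × Category 3 = 52-61 months.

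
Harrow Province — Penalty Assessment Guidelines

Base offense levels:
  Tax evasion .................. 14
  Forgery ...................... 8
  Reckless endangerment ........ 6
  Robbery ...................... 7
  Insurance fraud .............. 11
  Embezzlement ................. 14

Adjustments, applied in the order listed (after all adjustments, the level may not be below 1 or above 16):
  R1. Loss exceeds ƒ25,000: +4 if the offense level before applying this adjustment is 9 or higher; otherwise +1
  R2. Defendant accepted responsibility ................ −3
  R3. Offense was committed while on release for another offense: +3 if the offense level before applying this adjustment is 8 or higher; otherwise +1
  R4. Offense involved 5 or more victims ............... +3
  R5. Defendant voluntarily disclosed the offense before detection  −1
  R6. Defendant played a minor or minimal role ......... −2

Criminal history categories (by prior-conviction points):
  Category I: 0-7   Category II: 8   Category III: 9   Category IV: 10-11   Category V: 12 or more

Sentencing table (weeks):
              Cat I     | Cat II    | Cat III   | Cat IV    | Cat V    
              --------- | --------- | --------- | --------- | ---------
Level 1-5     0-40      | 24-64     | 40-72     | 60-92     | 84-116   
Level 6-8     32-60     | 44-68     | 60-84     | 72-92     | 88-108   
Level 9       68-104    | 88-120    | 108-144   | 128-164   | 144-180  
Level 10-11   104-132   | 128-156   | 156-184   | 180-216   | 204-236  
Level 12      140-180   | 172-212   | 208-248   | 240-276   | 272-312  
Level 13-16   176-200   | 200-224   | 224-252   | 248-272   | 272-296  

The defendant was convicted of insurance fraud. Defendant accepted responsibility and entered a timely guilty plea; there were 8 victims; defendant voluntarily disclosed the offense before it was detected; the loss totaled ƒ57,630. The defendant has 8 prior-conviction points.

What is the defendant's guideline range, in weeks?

Base offense level for insurance fraud: 11.
R1 applies (level before this adjustment is 11 ≥ 9, so +4): 11 + 4 = 15.
R2 applies: 15 − 3 = 12.
R4 applies: 12 + 3 = 15.
R5 applies: 15 − 1 = 14.
R6 does not apply.
Final offense level: 14.
Criminal history: 8 prior points → Category II (8).
Level 14 falls in the 13-16 band.
Grid: Level 13-16 × Category II = 200-224 weeks.

200-224 weeks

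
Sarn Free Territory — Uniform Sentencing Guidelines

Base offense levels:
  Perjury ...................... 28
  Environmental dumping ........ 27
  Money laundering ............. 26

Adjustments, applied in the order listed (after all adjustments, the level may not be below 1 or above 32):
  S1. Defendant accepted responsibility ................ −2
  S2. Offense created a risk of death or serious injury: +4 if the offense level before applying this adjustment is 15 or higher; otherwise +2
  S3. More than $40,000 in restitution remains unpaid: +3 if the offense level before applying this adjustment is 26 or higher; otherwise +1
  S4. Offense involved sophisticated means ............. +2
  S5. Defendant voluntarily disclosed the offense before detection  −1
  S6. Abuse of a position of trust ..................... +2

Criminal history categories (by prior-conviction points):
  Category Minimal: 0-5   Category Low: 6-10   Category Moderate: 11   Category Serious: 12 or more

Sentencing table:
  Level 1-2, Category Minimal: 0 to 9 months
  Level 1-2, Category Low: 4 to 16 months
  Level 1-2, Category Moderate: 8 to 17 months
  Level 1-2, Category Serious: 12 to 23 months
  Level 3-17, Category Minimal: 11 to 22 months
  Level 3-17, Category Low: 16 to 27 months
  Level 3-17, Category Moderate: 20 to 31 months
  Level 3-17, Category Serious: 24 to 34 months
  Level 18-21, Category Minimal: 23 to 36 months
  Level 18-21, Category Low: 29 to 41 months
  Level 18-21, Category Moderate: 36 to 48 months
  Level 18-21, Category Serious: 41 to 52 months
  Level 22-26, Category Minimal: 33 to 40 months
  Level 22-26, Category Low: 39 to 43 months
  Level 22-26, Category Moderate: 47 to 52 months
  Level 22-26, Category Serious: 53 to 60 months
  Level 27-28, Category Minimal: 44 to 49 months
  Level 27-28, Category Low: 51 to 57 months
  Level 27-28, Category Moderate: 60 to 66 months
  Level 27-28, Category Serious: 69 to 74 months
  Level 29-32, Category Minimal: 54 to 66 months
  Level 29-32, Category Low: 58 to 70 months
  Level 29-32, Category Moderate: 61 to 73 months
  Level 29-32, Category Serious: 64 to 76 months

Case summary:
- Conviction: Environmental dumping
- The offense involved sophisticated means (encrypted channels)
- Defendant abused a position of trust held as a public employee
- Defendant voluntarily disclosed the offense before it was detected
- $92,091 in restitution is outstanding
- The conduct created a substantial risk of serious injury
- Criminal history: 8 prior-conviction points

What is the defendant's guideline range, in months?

Base offense level for environmental dumping: 27.
S1 does not apply.
S2 applies (level before this adjustment is 27 ≥ 15, so +4): 27 + 4 = 31.
S3 applies (level before this adjustment is 31 ≥ 26, so +3): 31 + 3 = 34.
S4 applies: 34 + 2 = 36.
S5 applies: 36 − 1 = 35.
S6 applies: 35 + 2 = 37.
Level 37 exceeds the maximum of 32; capped at 32.
Final offense level: 32.
Criminal history: 8 prior points → Category Low (6-10).
Level 32 falls in the 29-32 band.
Grid: Level 29-32 × Category Low = 58-70 months.

58-70 months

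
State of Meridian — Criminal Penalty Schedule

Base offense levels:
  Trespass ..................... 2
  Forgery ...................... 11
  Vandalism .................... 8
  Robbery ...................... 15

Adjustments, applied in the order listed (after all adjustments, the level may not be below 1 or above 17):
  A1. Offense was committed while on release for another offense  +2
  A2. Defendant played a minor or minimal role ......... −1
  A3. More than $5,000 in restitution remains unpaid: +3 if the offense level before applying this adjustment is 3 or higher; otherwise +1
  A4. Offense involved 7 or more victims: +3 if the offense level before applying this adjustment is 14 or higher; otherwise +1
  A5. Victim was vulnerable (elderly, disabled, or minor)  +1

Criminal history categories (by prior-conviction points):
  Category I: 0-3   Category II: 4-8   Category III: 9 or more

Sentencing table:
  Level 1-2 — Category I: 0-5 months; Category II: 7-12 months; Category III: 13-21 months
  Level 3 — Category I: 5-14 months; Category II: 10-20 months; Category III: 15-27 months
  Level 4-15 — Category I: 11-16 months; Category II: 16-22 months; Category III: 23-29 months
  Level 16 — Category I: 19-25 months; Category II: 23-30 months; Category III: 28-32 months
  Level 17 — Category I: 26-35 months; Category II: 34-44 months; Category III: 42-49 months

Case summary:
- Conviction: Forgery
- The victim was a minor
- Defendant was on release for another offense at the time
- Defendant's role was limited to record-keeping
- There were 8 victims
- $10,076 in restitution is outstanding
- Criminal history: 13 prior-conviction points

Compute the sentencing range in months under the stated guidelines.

42-49 months

Base offense level for forgery: 11.
A1 applies: 11 + 2 = 13.
A2 applies: 13 − 1 = 12.
A3 applies (level before this adjustment is 12 ≥ 3, so +3): 12 + 3 = 15.
A4 applies (level before this adjustment is 15 ≥ 14, so +3): 15 + 3 = 18.
A5 applies: 18 + 1 = 19.
Level 19 exceeds the maximum of 17; capped at 17.
Final offense level: 17.
Criminal history: 13 prior points → Category III (9+).
Level 17 falls in the 17 band.
Grid: Level 17 × Category III = 42-49 months.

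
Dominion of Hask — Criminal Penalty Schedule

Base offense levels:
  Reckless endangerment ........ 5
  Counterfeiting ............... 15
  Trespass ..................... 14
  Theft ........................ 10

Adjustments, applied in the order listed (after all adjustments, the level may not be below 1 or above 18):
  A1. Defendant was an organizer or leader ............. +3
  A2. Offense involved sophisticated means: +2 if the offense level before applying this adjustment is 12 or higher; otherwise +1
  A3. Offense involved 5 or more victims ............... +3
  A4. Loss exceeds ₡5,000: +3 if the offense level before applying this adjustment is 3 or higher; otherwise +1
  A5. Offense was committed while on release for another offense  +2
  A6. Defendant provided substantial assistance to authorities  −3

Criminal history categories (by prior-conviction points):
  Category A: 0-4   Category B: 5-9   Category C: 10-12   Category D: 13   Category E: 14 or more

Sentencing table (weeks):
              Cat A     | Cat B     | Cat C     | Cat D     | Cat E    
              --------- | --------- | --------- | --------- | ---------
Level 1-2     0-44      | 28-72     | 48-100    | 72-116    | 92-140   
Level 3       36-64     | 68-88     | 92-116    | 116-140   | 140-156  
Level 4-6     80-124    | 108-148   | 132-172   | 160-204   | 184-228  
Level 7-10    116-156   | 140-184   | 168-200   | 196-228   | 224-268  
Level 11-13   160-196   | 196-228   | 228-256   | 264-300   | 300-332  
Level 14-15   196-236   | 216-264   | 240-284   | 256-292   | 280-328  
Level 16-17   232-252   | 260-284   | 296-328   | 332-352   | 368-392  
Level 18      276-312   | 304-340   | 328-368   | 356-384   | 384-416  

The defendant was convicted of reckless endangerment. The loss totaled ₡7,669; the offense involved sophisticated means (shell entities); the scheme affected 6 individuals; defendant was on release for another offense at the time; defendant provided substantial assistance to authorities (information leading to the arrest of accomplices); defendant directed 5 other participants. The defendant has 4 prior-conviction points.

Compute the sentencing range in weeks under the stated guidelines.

Base offense level for reckless endangerment: 5.
A1 applies: 5 + 3 = 8.
A2 applies (level before this adjustment is 8 < 12, so +1): 8 + 1 = 9.
A3 applies: 9 + 3 = 12.
A4 applies (level before this adjustment is 12 ≥ 3, so +3): 12 + 3 = 15.
A5 applies: 15 + 2 = 17.
A6 applies: 17 − 3 = 14.
Final offense level: 14.
Criminal history: 4 prior points → Category A (0-4).
Level 14 falls in the 14-15 band.
Grid: Level 14-15 × Category A = 196-236 weeks.

196-236 weeks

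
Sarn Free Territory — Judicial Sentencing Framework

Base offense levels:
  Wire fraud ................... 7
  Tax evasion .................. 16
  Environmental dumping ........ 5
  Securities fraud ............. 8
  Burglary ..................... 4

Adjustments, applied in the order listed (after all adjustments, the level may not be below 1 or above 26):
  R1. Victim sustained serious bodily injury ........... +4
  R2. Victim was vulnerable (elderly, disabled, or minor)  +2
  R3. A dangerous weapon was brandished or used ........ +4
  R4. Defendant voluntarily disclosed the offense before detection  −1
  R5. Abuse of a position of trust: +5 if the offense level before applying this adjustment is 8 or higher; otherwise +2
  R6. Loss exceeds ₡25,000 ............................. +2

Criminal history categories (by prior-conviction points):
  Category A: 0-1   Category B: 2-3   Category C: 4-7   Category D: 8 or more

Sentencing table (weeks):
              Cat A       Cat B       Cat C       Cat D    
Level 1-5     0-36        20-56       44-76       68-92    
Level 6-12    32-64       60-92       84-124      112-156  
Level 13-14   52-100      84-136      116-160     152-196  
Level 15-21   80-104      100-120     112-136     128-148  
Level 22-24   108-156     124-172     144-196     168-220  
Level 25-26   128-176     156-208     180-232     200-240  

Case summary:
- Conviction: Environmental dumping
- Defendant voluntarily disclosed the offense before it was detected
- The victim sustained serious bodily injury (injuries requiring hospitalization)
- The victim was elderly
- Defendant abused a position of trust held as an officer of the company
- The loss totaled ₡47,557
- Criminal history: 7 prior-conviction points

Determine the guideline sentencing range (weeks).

Base offense level for environmental dumping: 5.
R1 applies: 5 + 4 = 9.
R2 applies: 9 + 2 = 11.
R4 applies: 11 − 1 = 10.
R5 applies (level before this adjustment is 10 ≥ 8, so +5): 10 + 5 = 15.
R6 applies: 15 + 2 = 17.
Final offense level: 17.
Criminal history: 7 prior points → Category C (4-7).
Level 17 falls in the 15-21 band.
Grid: Level 15-21 × Category C = 112-136 weeks.

112-136 weeks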